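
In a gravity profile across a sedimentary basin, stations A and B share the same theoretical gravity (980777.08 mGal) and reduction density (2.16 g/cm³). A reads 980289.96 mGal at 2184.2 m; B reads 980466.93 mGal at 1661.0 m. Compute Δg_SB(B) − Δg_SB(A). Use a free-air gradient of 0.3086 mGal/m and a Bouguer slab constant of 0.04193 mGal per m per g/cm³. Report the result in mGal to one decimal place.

62.9

Δg_SB(A) = 980289.96 − 980777.08 + 0.3086×2184.2 − 0.04193×2.16×2184.2 = -10.90 mGal
Δg_SB(B) = 980466.93 − 980777.08 + 0.3086×1661.0 − 0.04193×2.16×1661.0 = 52.00 mGal
Difference = 52.00 − (-10.90) = 62.90 mGal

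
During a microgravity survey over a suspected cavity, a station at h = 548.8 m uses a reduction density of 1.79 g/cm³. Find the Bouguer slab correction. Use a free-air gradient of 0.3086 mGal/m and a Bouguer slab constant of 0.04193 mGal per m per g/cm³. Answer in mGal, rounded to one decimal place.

Bouguer slab correction = 0.04193 × 1.79 × 548.8 = 41.2 mGal

41.2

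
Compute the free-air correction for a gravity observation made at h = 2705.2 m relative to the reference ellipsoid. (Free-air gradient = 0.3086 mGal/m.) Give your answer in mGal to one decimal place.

834.8

Free-air correction = 0.3086 × 2705.2 = 834.8 mGal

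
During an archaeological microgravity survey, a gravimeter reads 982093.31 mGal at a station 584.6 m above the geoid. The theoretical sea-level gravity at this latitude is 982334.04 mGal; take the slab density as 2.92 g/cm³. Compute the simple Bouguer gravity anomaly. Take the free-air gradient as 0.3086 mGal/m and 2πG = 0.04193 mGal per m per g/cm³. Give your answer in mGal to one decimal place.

Free-air correction = 0.3086 × 584.6 = 180.41 mGal
Free-air anomaly = 982093.31 − 982334.04 + (180.41) = -60.32 mGal
Bouguer slab correction = 0.04193 × 2.92 × 584.6 = 71.58 mGal
Simple Bouguer anomaly = -60.32 − (71.58) = -131.90 mGal

-131.9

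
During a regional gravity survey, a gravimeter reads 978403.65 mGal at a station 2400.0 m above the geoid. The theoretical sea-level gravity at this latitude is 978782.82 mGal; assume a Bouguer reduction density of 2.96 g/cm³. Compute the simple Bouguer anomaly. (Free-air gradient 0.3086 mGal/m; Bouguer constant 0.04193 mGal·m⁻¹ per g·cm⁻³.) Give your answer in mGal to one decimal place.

Free-air correction = 0.3086 × 2400.0 = 740.64 mGal
Free-air anomaly = 978403.65 − 978782.82 + (740.64) = 361.47 mGal
Bouguer slab correction = 0.04193 × 2.96 × 2400.0 = 297.87 mGal
Simple Bouguer anomaly = 361.47 − (297.87) = 63.60 mGal

63.6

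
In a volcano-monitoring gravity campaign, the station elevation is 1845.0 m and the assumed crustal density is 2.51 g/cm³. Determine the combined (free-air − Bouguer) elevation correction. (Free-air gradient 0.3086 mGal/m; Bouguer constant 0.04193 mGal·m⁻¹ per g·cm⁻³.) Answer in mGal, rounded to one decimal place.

375.2

Combined gradient = 0.3086 − 0.04193 × 2.51 = 0.2033557 mGal/m
Combined elevation correction = 0.2033557 × 1845.0 = 375.2 mGal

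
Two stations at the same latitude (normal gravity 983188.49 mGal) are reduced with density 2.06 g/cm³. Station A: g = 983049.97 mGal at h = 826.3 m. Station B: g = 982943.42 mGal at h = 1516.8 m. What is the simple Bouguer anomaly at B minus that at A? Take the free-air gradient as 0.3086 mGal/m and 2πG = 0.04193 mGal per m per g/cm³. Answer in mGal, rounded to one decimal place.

Δg_SB(A) = 983049.97 − 983188.49 + 0.3086×826.3 − 0.04193×2.06×826.3 = 45.10 mGal
Δg_SB(B) = 982943.42 − 983188.49 + 0.3086×1516.8 − 0.04193×2.06×1516.8 = 92.00 mGal
Difference = 92.00 − (45.10) = 46.90 mGal

46.9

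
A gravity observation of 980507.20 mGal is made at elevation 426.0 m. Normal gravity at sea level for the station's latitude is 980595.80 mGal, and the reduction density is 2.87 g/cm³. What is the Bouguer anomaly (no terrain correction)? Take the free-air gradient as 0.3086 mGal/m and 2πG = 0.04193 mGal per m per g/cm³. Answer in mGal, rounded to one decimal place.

Free-air correction = 0.3086 × 426.0 = 131.46 mGal
Free-air anomaly = 980507.20 − 980595.80 + (131.46) = 42.86 mGal
Bouguer slab correction = 0.04193 × 2.87 × 426.0 = 51.26 mGal
Simple Bouguer anomaly = 42.86 − (51.26) = -8.40 mGal

-8.4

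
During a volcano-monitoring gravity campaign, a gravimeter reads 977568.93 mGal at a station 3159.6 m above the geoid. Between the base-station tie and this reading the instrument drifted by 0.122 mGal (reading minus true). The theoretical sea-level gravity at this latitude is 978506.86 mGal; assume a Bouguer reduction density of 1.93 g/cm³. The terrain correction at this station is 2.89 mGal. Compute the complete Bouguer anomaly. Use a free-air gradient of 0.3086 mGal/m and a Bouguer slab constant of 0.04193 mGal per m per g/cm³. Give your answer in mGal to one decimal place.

Drift-corrected reading = 977568.93 − (0.122) = 977568.808 mGal
Free-air correction = 0.3086 × 3159.6 = 975.05 mGal
Free-air anomaly = 977568.808 − 978506.86 + (975.05) = 36.998 mGal
Bouguer slab correction = 0.04193 × 1.93 × 3159.6 = 255.69 mGal
Simple Bouguer anomaly = 36.998 − (255.69) = -218.692 mGal
Complete Bouguer anomaly = -218.692 + 2.89 = -215.802 mGal

-215.8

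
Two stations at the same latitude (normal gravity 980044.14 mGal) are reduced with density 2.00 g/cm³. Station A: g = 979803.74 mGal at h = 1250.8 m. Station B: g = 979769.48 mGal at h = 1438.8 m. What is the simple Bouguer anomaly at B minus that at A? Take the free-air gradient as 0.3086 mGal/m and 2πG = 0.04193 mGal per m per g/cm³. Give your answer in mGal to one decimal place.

Δg_SB(A) = 979803.74 − 980044.14 + 0.3086×1250.8 − 0.04193×2.00×1250.8 = 40.70 mGal
Δg_SB(B) = 979769.48 − 980044.14 + 0.3086×1438.8 − 0.04193×2.00×1438.8 = 48.70 mGal
Difference = 48.70 − (40.70) = 8.00 mGal

8.0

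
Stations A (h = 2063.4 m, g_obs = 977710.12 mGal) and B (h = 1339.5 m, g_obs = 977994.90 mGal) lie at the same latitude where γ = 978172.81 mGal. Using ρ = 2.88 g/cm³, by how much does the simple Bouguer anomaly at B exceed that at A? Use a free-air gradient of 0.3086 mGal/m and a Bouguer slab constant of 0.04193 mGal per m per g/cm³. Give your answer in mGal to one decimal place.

148.8

Δg_SB(A) = 977710.12 − 978172.81 + 0.3086×2063.4 − 0.04193×2.88×2063.4 = -75.10 mGal
Δg_SB(B) = 977994.90 − 978172.81 + 0.3086×1339.5 − 0.04193×2.88×1339.5 = 73.70 mGal
Difference = 73.70 − (-75.10) = 148.80 mGal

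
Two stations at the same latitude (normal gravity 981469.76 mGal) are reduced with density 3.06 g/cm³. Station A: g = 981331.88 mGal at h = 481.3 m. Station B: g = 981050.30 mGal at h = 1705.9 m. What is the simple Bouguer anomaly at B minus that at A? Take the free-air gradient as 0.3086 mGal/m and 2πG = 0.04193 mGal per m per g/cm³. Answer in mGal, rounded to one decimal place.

Δg_SB(A) = 981331.88 − 981469.76 + 0.3086×481.3 − 0.04193×3.06×481.3 = -51.10 mGal
Δg_SB(B) = 981050.30 − 981469.76 + 0.3086×1705.9 − 0.04193×3.06×1705.9 = -111.90 mGal
Difference = -111.90 − (-51.10) = -60.80 mGal

-60.8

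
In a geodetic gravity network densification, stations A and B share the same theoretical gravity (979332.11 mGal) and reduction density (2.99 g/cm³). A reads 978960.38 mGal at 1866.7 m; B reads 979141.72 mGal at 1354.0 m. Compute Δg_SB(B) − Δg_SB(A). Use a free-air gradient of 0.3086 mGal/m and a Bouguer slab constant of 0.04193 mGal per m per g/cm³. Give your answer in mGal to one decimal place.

87.4

Δg_SB(A) = 978960.38 − 979332.11 + 0.3086×1866.7 − 0.04193×2.99×1866.7 = -29.70 mGal
Δg_SB(B) = 979141.72 − 979332.11 + 0.3086×1354.0 − 0.04193×2.99×1354.0 = 57.70 mGal
Difference = 57.70 − (-29.70) = 87.40 mGal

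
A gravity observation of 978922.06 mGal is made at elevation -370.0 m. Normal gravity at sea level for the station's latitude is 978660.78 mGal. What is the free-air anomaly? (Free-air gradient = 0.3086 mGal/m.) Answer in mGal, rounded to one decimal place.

Free-air correction = 0.3086 × -370.0 = -114.18 mGal
Free-air anomaly = 978922.06 − 978660.78 + (-114.18) = 147.10 mGal

147.1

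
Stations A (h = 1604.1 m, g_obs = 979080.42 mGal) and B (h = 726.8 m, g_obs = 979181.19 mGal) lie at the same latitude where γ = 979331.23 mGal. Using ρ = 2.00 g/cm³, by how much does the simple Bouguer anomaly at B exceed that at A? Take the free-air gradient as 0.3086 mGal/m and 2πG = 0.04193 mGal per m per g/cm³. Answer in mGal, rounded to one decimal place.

Δg_SB(A) = 979080.42 − 979331.23 + 0.3086×1604.1 − 0.04193×2.00×1604.1 = 109.70 mGal
Δg_SB(B) = 979181.19 − 979331.23 + 0.3086×726.8 − 0.04193×2.00×726.8 = 13.30 mGal
Difference = 13.30 − (109.70) = -96.40 mGal

-96.4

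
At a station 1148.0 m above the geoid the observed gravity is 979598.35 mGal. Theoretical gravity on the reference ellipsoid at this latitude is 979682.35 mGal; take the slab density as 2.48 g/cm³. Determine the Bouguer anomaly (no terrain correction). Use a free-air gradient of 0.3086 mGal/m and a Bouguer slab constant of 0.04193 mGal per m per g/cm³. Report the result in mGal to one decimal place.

150.9

Free-air correction = 0.3086 × 1148.0 = 354.27 mGal
Free-air anomaly = 979598.35 − 979682.35 + (354.27) = 270.27 mGal
Bouguer slab correction = 0.04193 × 2.48 × 1148.0 = 119.38 mGal
Simple Bouguer anomaly = 270.27 − (119.38) = 150.89 mGal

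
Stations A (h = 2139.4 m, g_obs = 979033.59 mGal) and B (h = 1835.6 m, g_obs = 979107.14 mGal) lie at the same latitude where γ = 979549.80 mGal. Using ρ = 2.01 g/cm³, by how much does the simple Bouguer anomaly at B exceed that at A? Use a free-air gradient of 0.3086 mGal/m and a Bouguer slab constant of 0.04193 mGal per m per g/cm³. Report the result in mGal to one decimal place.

Δg_SB(A) = 979033.59 − 979549.80 + 0.3086×2139.4 − 0.04193×2.01×2139.4 = -36.30 mGal
Δg_SB(B) = 979107.14 − 979549.80 + 0.3086×1835.6 − 0.04193×2.01×1835.6 = -30.90 mGal
Difference = -30.90 − (-36.30) = 5.40 mGal

5.4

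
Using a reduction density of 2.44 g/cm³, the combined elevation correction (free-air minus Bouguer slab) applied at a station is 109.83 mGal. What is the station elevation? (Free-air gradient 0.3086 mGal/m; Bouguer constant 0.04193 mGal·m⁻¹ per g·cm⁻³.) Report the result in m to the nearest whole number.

Combined gradient = 0.3086 − 0.04193 × 2.44 = 0.2062908 mGal/m
h = 109.83 / 0.2062908 = 532.40 m

532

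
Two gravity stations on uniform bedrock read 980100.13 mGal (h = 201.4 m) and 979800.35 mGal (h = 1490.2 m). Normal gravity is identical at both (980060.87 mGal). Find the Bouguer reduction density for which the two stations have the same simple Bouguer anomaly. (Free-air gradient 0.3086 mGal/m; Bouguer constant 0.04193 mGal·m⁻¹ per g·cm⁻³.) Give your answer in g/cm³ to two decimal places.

1.81

Δg_obs = 979800.35 − 980100.13 = -299.78 mGal over Δh = 1490.2 − 201.4 = 1288.8 m
Equal Bouguer anomalies ⇒ Δg_obs + (0.3086 − 0.04193ρ)·Δh = 0
0.3086 − 0.04193ρ = −Δg_obs/Δh = 0.23260
ρ = (0.3086 − 0.23260) / 0.04193 = 1.81 g/cm³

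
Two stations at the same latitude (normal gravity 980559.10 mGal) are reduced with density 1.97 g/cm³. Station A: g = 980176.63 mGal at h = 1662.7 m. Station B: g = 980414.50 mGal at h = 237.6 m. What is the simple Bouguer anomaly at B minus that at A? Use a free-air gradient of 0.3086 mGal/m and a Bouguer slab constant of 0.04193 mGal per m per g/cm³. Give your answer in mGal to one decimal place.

-84.2

Δg_SB(A) = 980176.63 − 980559.10 + 0.3086×1662.7 − 0.04193×1.97×1662.7 = -6.70 mGal
Δg_SB(B) = 980414.50 − 980559.10 + 0.3086×237.6 − 0.04193×1.97×237.6 = -90.90 mGal
Difference = -90.90 − (-6.70) = -84.20 mGal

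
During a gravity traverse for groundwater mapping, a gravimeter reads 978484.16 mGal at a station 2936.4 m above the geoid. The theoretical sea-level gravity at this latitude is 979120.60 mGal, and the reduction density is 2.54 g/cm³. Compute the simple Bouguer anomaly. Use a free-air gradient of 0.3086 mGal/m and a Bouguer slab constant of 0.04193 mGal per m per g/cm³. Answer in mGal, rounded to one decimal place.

-43.0

Free-air correction = 0.3086 × 2936.4 = 906.17 mGal
Free-air anomaly = 978484.16 − 979120.60 + (906.17) = 269.73 mGal
Bouguer slab correction = 0.04193 × 2.54 × 2936.4 = 312.73 mGal
Simple Bouguer anomaly = 269.73 − (312.73) = -43.00 mGal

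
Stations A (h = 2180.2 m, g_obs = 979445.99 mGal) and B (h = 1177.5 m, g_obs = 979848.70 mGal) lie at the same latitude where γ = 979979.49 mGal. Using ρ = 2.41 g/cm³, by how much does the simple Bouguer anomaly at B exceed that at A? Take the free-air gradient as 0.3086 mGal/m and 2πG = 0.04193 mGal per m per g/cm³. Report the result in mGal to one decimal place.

194.6

Δg_SB(A) = 979445.99 − 979979.49 + 0.3086×2180.2 − 0.04193×2.41×2180.2 = -81.00 mGal
Δg_SB(B) = 979848.70 − 979979.49 + 0.3086×1177.5 − 0.04193×2.41×1177.5 = 113.60 mGal
Difference = 113.60 − (-81.00) = 194.60 mGal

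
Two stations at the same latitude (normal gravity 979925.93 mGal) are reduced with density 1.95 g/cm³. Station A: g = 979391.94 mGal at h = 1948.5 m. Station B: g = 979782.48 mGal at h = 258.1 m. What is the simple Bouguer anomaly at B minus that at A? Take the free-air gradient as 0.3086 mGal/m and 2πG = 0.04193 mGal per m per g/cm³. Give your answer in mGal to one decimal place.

7.1

Δg_SB(A) = 979391.94 − 979925.93 + 0.3086×1948.5 − 0.04193×1.95×1948.5 = -92.00 mGal
Δg_SB(B) = 979782.48 − 979925.93 + 0.3086×258.1 − 0.04193×1.95×258.1 = -84.90 mGal
Difference = -84.90 − (-92.00) = 7.10 mGal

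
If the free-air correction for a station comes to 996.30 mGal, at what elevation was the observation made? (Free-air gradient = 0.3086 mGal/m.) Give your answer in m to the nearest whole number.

3228

h = 996.30 / 0.3086 = 3228.45 m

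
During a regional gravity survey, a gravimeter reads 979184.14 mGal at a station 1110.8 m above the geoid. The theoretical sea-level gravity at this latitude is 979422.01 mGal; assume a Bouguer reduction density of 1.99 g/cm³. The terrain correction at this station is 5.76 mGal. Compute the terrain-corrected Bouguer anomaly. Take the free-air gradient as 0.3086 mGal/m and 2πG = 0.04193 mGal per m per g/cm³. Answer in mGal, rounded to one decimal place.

Free-air correction = 0.3086 × 1110.8 = 342.79 mGal
Free-air anomaly = 979184.14 − 979422.01 + (342.79) = 104.92 mGal
Bouguer slab correction = 0.04193 × 1.99 × 1110.8 = 92.69 mGal
Simple Bouguer anomaly = 104.92 − (92.69) = 12.23 mGal
Complete Bouguer anomaly = 12.23 + 5.76 = 17.99 mGal

18.0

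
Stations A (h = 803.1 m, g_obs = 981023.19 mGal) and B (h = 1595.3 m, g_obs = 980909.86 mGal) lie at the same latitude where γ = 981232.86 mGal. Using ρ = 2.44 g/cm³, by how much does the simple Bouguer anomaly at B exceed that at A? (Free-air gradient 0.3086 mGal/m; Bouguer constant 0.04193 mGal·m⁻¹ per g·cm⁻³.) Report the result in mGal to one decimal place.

Δg_SB(A) = 981023.19 − 981232.86 + 0.3086×803.1 − 0.04193×2.44×803.1 = -44.00 mGal
Δg_SB(B) = 980909.86 − 981232.86 + 0.3086×1595.3 − 0.04193×2.44×1595.3 = 6.10 mGal
Difference = 6.10 − (-44.00) = 50.10 mGal

50.1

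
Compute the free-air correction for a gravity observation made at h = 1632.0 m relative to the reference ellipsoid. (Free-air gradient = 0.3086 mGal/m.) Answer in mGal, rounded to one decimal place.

Free-air correction = 0.3086 × 1632.0 = 503.6 mGal

503.6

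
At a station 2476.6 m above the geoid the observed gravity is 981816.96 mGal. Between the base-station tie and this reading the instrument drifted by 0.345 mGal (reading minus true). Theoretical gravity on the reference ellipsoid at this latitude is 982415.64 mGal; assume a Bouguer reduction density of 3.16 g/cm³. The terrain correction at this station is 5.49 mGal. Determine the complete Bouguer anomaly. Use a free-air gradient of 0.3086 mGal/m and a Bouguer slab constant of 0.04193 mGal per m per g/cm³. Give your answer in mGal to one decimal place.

-157.4

Drift-corrected reading = 981816.96 − (0.345) = 981816.615 mGal
Free-air correction = 0.3086 × 2476.6 = 764.28 mGal
Free-air anomaly = 981816.615 − 982415.64 + (764.28) = 165.255 mGal
Bouguer slab correction = 0.04193 × 3.16 × 2476.6 = 328.15 mGal
Simple Bouguer anomaly = 165.255 − (328.15) = -162.895 mGal
Complete Bouguer anomaly = -162.895 + 5.49 = -157.405 mGal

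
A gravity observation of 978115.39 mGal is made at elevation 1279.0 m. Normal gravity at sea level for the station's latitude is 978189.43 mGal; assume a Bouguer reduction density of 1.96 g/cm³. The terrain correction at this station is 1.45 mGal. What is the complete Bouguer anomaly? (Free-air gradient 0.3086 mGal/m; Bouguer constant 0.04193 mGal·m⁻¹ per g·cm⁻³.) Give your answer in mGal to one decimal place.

Free-air correction = 0.3086 × 1279.0 = 394.70 mGal
Free-air anomaly = 978115.39 − 978189.43 + (394.70) = 320.66 mGal
Bouguer slab correction = 0.04193 × 1.96 × 1279.0 = 105.11 mGal
Simple Bouguer anomaly = 320.66 − (105.11) = 215.55 mGal
Complete Bouguer anomaly = 215.55 + 1.45 = 217.00 mGal

217.0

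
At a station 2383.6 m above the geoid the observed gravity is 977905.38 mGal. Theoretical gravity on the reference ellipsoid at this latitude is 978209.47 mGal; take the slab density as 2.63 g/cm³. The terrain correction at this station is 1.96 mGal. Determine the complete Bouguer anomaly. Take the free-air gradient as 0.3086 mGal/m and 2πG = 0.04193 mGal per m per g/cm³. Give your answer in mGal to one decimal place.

170.6

Free-air correction = 0.3086 × 2383.6 = 735.58 mGal
Free-air anomaly = 977905.38 − 978209.47 + (735.58) = 431.49 mGal
Bouguer slab correction = 0.04193 × 2.63 × 2383.6 = 262.85 mGal
Simple Bouguer anomaly = 431.49 − (262.85) = 168.64 mGal
Complete Bouguer anomaly = 168.64 + 1.96 = 170.60 mGal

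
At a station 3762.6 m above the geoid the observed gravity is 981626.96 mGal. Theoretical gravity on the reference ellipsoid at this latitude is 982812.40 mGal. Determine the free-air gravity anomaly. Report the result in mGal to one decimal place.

-24.3

Free-air correction = 0.3086 × 3762.6 = 1161.14 mGal
Free-air anomaly = 981626.96 − 982812.40 + (1161.14) = -24.30 mGal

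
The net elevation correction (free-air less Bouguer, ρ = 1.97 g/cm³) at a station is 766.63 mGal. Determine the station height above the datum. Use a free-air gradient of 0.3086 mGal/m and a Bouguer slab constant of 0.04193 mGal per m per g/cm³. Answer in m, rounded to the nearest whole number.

Combined gradient = 0.3086 − 0.04193 × 1.97 = 0.2259979 mGal/m
h = 766.63 / 0.2259979 = 3392.20 m

3392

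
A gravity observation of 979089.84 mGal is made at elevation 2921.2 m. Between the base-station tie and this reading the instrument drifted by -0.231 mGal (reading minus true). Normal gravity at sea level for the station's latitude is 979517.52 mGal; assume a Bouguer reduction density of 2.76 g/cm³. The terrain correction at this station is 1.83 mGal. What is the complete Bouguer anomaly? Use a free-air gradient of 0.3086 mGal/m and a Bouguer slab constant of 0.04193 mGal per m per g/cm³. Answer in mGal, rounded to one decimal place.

137.8

Drift-corrected reading = 979089.84 − (-0.231) = 979090.071 mGal
Free-air correction = 0.3086 × 2921.2 = 901.48 mGal
Free-air anomaly = 979090.071 − 979517.52 + (901.48) = 474.031 mGal
Bouguer slab correction = 0.04193 × 2.76 × 2921.2 = 338.06 mGal
Simple Bouguer anomaly = 474.031 − (338.06) = 135.971 mGal
Complete Bouguer anomaly = 135.971 + 1.83 = 137.801 mGal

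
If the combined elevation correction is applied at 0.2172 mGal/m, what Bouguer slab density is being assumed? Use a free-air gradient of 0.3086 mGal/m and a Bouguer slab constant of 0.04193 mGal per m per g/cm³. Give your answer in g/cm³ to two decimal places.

0.2172 = 0.3086 − 0.04193 × ρ
ρ = (0.3086 − 0.2172) / 0.04193 = 2.18 g/cm³

2.18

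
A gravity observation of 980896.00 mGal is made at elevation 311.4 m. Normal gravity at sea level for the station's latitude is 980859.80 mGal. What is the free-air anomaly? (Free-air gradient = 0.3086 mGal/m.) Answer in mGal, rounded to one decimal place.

Free-air correction = 0.3086 × 311.4 = 96.10 mGal
Free-air anomaly = 980896.00 − 980859.80 + (96.10) = 132.30 mGal

132.3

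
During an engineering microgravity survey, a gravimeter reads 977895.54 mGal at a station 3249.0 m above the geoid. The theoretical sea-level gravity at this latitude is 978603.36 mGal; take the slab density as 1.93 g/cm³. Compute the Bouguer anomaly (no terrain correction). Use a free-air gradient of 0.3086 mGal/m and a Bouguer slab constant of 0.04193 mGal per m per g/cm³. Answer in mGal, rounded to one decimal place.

31.9

Free-air correction = 0.3086 × 3249.0 = 1002.64 mGal
Free-air anomaly = 977895.54 − 978603.36 + (1002.64) = 294.82 mGal
Bouguer slab correction = 0.04193 × 1.93 × 3249.0 = 262.93 mGal
Simple Bouguer anomaly = 294.82 − (262.93) = 31.89 mGal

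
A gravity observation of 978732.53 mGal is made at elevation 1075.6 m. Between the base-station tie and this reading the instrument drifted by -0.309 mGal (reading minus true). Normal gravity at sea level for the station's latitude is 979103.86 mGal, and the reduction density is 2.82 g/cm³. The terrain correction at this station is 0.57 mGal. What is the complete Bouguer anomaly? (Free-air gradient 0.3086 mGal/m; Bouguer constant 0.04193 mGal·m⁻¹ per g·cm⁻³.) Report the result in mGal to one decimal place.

Drift-corrected reading = 978732.53 − (-0.309) = 978732.839 mGal
Free-air correction = 0.3086 × 1075.6 = 331.93 mGal
Free-air anomaly = 978732.839 − 979103.86 + (331.93) = -39.091 mGal
Bouguer slab correction = 0.04193 × 2.82 × 1075.6 = 127.18 mGal
Simple Bouguer anomaly = -39.091 − (127.18) = -166.271 mGal
Complete Bouguer anomaly = -166.271 + 0.57 = -165.701 mGal

-165.7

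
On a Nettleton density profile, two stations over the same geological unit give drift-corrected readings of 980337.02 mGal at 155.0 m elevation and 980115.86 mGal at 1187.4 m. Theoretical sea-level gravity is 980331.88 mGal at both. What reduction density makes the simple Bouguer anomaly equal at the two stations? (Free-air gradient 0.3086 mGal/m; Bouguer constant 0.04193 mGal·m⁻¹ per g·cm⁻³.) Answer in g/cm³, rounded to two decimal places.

2.25

Δg_obs = 980115.86 − 980337.02 = -221.16 mGal over Δh = 1187.4 − 155.0 = 1032.4 m
Equal Bouguer anomalies ⇒ Δg_obs + (0.3086 − 0.04193ρ)·Δh = 0
0.3086 − 0.04193ρ = −Δg_obs/Δh = 0.21422
ρ = (0.3086 − 0.21422) / 0.04193 = 2.25 g/cm³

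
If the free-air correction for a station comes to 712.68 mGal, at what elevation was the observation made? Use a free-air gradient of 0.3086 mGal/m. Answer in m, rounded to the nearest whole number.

2309

h = 712.68 / 0.3086 = 2309.40 m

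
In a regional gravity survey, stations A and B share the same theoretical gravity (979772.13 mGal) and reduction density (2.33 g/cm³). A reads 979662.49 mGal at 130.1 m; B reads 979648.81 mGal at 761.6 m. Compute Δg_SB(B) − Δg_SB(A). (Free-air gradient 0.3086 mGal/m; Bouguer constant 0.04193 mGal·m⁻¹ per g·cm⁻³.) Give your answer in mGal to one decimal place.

119.5

Δg_SB(A) = 979662.49 − 979772.13 + 0.3086×130.1 − 0.04193×2.33×130.1 = -82.20 mGal
Δg_SB(B) = 979648.81 − 979772.13 + 0.3086×761.6 − 0.04193×2.33×761.6 = 37.30 mGal
Difference = 37.30 − (-82.20) = 119.50 mGal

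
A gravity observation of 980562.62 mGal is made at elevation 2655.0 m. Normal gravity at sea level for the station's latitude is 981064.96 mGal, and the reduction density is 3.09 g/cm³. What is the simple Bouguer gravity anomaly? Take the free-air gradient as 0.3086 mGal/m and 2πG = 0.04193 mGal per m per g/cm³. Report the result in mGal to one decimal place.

Free-air correction = 0.3086 × 2655.0 = 819.33 mGal
Free-air anomaly = 980562.62 − 981064.96 + (819.33) = 316.99 mGal
Bouguer slab correction = 0.04193 × 3.09 × 2655.0 = 343.99 mGal
Simple Bouguer anomaly = 316.99 − (343.99) = -27.00 mGal

-27.0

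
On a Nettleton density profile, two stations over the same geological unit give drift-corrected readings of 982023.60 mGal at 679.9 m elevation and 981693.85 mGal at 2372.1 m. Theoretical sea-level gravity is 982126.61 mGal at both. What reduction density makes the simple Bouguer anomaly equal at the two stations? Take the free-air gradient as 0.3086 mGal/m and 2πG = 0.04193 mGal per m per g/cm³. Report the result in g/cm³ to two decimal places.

2.71

Δg_obs = 981693.85 − 982023.60 = -329.75 mGal over Δh = 2372.1 − 679.9 = 1692.2 m
Equal Bouguer anomalies ⇒ Δg_obs + (0.3086 − 0.04193ρ)·Δh = 0
0.3086 − 0.04193ρ = −Δg_obs/Δh = 0.19486
ρ = (0.3086 − 0.19486) / 0.04193 = 2.71 g/cm³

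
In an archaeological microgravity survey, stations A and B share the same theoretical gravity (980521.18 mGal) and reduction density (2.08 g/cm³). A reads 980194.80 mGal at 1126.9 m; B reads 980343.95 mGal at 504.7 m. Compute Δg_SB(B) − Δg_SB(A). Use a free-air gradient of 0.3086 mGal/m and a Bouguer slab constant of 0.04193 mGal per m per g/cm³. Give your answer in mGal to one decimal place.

Δg_SB(A) = 980194.80 − 980521.18 + 0.3086×1126.9 − 0.04193×2.08×1126.9 = -76.90 mGal
Δg_SB(B) = 980343.95 − 980521.18 + 0.3086×504.7 − 0.04193×2.08×504.7 = -65.50 mGal
Difference = -65.50 − (-76.90) = 11.40 mGal

11.4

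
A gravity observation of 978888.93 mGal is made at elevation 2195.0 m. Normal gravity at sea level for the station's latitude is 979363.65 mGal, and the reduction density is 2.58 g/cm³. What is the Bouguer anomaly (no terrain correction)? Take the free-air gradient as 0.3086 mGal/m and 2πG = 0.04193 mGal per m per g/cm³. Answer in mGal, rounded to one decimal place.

Free-air correction = 0.3086 × 2195.0 = 677.38 mGal
Free-air anomaly = 978888.93 − 979363.65 + (677.38) = 202.66 mGal
Bouguer slab correction = 0.04193 × 2.58 × 2195.0 = 237.45 mGal
Simple Bouguer anomaly = 202.66 − (237.45) = -34.79 mGal

-34.8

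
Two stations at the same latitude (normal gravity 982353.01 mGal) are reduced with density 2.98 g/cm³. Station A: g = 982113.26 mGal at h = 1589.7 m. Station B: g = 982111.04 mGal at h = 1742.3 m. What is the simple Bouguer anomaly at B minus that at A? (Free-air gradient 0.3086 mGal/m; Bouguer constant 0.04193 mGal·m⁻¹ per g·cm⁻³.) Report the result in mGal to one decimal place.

Δg_SB(A) = 982113.26 − 982353.01 + 0.3086×1589.7 − 0.04193×2.98×1589.7 = 52.20 mGal
Δg_SB(B) = 982111.04 − 982353.01 + 0.3086×1742.3 − 0.04193×2.98×1742.3 = 78.00 mGal
Difference = 78.00 − (52.20) = 25.80 mGal

25.8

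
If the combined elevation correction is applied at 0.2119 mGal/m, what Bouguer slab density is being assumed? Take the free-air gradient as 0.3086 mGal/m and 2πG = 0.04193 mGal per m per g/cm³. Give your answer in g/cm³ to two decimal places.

2.31

0.2119 = 0.3086 − 0.04193 × ρ
ρ = (0.3086 − 0.2119) / 0.04193 = 2.31 g/cm³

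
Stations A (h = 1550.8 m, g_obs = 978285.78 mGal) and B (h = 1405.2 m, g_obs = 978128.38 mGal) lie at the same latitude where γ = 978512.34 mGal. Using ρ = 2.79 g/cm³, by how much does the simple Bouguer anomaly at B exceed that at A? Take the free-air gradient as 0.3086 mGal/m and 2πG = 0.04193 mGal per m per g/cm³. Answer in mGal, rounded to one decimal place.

Δg_SB(A) = 978285.78 − 978512.34 + 0.3086×1550.8 − 0.04193×2.79×1550.8 = 70.60 mGal
Δg_SB(B) = 978128.38 − 978512.34 + 0.3086×1405.2 − 0.04193×2.79×1405.2 = -114.70 mGal
Difference = -114.70 − (70.60) = -185.30 mGal

-185.3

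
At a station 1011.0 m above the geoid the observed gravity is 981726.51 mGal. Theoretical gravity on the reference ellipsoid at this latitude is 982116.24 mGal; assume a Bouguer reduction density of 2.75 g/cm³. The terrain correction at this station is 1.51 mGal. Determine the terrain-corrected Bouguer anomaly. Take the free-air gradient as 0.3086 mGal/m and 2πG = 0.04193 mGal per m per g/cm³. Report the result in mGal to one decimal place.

Free-air correction = 0.3086 × 1011.0 = 311.99 mGal
Free-air anomaly = 981726.51 − 982116.24 + (311.99) = -77.74 mGal
Bouguer slab correction = 0.04193 × 2.75 × 1011.0 = 116.58 mGal
Simple Bouguer anomaly = -77.74 − (116.58) = -194.32 mGal
Complete Bouguer anomaly = -194.32 + 1.51 = -192.81 mGal

-192.8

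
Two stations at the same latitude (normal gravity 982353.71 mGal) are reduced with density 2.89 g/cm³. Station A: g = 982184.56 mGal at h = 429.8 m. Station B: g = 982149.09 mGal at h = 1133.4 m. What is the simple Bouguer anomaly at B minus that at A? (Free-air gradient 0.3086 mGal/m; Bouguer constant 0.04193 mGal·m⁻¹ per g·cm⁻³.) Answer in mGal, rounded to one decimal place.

96.4

Δg_SB(A) = 982184.56 − 982353.71 + 0.3086×429.8 − 0.04193×2.89×429.8 = -88.60 mGal
Δg_SB(B) = 982149.09 − 982353.71 + 0.3086×1133.4 − 0.04193×2.89×1133.4 = 7.80 mGal
Difference = 7.80 − (-88.60) = 96.40 mGal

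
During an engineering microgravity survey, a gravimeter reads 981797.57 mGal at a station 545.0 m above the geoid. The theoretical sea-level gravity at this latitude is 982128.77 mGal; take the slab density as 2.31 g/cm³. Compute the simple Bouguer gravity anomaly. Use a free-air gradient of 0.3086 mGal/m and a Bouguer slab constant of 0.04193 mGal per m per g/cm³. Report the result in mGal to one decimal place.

-215.8

Free-air correction = 0.3086 × 545.0 = 168.19 mGal
Free-air anomaly = 981797.57 − 982128.77 + (168.19) = -163.01 mGal
Bouguer slab correction = 0.04193 × 2.31 × 545.0 = 52.79 mGal
Simple Bouguer anomaly = -163.01 − (52.79) = -215.80 mGal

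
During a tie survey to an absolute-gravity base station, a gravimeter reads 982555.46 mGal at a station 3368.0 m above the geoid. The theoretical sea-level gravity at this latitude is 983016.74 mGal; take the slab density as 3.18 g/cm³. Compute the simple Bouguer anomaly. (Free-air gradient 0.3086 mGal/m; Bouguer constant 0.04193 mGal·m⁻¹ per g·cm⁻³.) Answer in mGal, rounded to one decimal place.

129.0

Free-air correction = 0.3086 × 3368.0 = 1039.36 mGal
Free-air anomaly = 982555.46 − 983016.74 + (1039.36) = 578.08 mGal
Bouguer slab correction = 0.04193 × 3.18 × 3368.0 = 449.08 mGal
Simple Bouguer anomaly = 578.08 − (449.08) = 129.00 mGal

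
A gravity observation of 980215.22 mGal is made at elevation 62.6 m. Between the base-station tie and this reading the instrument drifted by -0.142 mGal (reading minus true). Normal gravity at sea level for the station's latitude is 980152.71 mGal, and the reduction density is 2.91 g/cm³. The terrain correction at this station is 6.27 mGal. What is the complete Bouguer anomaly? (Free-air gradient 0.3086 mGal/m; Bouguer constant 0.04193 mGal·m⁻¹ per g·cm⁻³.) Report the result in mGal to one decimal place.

Drift-corrected reading = 980215.22 − (-0.142) = 980215.362 mGal
Free-air correction = 0.3086 × 62.6 = 19.32 mGal
Free-air anomaly = 980215.362 − 980152.71 + (19.32) = 81.972 mGal
Bouguer slab correction = 0.04193 × 2.91 × 62.6 = 7.64 mGal
Simple Bouguer anomaly = 81.972 − (7.64) = 74.332 mGal
Complete Bouguer anomaly = 74.332 + 6.27 = 80.602 mGal

80.6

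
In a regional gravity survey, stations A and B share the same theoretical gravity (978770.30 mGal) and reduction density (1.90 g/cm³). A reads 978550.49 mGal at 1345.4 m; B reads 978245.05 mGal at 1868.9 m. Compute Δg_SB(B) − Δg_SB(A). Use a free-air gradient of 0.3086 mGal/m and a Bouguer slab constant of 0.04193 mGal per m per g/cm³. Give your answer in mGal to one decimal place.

-185.6

Δg_SB(A) = 978550.49 − 978770.30 + 0.3086×1345.4 − 0.04193×1.90×1345.4 = 88.20 mGal
Δg_SB(B) = 978245.05 − 978770.30 + 0.3086×1868.9 − 0.04193×1.90×1868.9 = -97.40 mGal
Difference = -97.40 − (88.20) = -185.60 mGal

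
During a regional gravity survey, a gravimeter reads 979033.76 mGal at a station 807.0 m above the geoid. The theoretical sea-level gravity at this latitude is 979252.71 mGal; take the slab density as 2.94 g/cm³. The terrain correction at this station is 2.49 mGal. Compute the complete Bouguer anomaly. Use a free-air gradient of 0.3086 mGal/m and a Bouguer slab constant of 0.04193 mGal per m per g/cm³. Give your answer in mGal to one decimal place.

-66.9

Free-air correction = 0.3086 × 807.0 = 249.04 mGal
Free-air anomaly = 979033.76 − 979252.71 + (249.04) = 30.09 mGal
Bouguer slab correction = 0.04193 × 2.94 × 807.0 = 99.48 mGal
Simple Bouguer anomaly = 30.09 − (99.48) = -69.39 mGal
Complete Bouguer anomaly = -69.39 + 2.49 = -66.90 mGal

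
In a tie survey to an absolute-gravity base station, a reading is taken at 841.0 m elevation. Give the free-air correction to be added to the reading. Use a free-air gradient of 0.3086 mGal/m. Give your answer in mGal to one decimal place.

259.5

Free-air correction = 0.3086 × 841.0 = 259.5 mGal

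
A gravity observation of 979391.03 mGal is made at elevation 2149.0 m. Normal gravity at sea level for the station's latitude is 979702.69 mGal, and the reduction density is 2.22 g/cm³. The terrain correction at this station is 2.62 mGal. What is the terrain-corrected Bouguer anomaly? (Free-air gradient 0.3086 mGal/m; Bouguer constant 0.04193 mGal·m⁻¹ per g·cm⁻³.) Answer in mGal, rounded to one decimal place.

Free-air correction = 0.3086 × 2149.0 = 663.18 mGal
Free-air anomaly = 979391.03 − 979702.69 + (663.18) = 351.52 mGal
Bouguer slab correction = 0.04193 × 2.22 × 2149.0 = 200.04 mGal
Simple Bouguer anomaly = 351.52 − (200.04) = 151.48 mGal
Complete Bouguer anomaly = 151.48 + 2.62 = 154.10 mGal

154.1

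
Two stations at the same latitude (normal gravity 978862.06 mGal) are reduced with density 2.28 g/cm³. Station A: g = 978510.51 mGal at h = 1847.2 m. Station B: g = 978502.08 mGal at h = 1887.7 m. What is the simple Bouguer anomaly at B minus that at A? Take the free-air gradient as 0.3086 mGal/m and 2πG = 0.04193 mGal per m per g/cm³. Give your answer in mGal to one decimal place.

0.2

Δg_SB(A) = 978510.51 − 978862.06 + 0.3086×1847.2 − 0.04193×2.28×1847.2 = 41.90 mGal
Δg_SB(B) = 978502.08 − 978862.06 + 0.3086×1887.7 − 0.04193×2.28×1887.7 = 42.10 mGal
Difference = 42.10 − (41.90) = 0.20 mGal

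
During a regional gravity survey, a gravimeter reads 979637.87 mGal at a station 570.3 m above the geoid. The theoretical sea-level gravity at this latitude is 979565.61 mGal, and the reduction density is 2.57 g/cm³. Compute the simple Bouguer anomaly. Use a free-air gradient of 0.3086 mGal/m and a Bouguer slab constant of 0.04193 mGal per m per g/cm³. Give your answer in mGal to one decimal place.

Free-air correction = 0.3086 × 570.3 = 175.99 mGal
Free-air anomaly = 979637.87 − 979565.61 + (175.99) = 248.25 mGal
Bouguer slab correction = 0.04193 × 2.57 × 570.3 = 61.46 mGal
Simple Bouguer anomaly = 248.25 − (61.46) = 186.79 mGal

186.8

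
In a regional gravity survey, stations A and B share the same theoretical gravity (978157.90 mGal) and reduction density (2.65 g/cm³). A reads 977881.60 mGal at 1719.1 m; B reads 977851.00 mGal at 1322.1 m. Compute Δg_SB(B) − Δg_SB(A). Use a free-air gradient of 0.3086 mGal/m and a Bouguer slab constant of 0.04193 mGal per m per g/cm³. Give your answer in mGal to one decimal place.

Δg_SB(A) = 977881.60 − 978157.90 + 0.3086×1719.1 − 0.04193×2.65×1719.1 = 63.20 mGal
Δg_SB(B) = 977851.00 − 978157.90 + 0.3086×1322.1 − 0.04193×2.65×1322.1 = -45.80 mGal
Difference = -45.80 − (63.20) = -109.00 mGal

-109.0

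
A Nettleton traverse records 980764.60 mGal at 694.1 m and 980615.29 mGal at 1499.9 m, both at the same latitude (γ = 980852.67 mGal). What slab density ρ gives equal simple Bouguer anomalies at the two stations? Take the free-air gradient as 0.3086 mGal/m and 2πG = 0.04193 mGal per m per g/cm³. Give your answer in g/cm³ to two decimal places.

2.94

Δg_obs = 980615.29 − 980764.60 = -149.31 mGal over Δh = 1499.9 − 694.1 = 805.8 m
Equal Bouguer anomalies ⇒ Δg_obs + (0.3086 − 0.04193ρ)·Δh = 0
0.3086 − 0.04193ρ = −Δg_obs/Δh = 0.18529
ρ = (0.3086 − 0.18529) / 0.04193 = 2.94 g/cm³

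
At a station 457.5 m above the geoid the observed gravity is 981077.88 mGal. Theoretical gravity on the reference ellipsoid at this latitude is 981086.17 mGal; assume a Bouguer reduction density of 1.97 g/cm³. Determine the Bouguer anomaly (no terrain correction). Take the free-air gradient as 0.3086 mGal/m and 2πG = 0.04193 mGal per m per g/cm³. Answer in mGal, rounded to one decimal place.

95.1

Free-air correction = 0.3086 × 457.5 = 141.18 mGal
Free-air anomaly = 981077.88 − 981086.17 + (141.18) = 132.89 mGal
Bouguer slab correction = 0.04193 × 1.97 × 457.5 = 37.79 mGal
Simple Bouguer anomaly = 132.89 − (37.79) = 95.10 mGal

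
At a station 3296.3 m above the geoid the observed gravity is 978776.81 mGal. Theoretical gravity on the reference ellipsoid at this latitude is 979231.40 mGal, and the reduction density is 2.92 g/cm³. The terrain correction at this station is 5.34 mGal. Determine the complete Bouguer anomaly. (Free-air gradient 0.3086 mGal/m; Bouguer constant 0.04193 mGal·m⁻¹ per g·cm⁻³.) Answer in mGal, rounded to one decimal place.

164.4

Free-air correction = 0.3086 × 3296.3 = 1017.24 mGal
Free-air anomaly = 978776.81 − 979231.40 + (1017.24) = 562.65 mGal
Bouguer slab correction = 0.04193 × 2.92 × 3296.3 = 403.58 mGal
Simple Bouguer anomaly = 562.65 − (403.58) = 159.07 mGal
Complete Bouguer anomaly = 159.07 + 5.34 = 164.41 mGal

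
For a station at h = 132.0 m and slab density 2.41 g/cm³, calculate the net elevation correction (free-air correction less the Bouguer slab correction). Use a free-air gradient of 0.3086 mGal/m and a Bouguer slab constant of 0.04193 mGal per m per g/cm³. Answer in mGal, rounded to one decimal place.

Combined gradient = 0.3086 − 0.04193 × 2.41 = 0.2075487 mGal/m
Combined elevation correction = 0.2075487 × 132.0 = 27.4 mGal

27.4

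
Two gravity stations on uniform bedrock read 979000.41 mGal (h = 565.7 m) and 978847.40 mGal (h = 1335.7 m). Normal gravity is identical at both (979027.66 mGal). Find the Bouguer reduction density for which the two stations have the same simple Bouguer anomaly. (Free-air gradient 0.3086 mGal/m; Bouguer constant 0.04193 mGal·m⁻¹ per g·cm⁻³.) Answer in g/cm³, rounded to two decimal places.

Δg_obs = 978847.40 − 979000.41 = -153.01 mGal over Δh = 1335.7 − 565.7 = 770.0 m
Equal Bouguer anomalies ⇒ Δg_obs + (0.3086 − 0.04193ρ)·Δh = 0
0.3086 − 0.04193ρ = −Δg_obs/Δh = 0.19871
ρ = (0.3086 − 0.19871) / 0.04193 = 2.62 g/cm³

2.62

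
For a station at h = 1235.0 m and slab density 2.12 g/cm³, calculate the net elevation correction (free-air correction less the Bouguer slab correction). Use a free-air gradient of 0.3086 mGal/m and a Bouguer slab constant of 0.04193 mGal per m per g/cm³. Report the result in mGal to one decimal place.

271.3

Combined gradient = 0.3086 − 0.04193 × 2.12 = 0.2197084 mGal/m
Combined elevation correction = 0.2197084 × 1235.0 = 271.3 mGal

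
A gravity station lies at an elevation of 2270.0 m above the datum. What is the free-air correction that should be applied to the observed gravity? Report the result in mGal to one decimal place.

Free-air correction = 0.3086 × 2270.0 = 700.5 mGal

700.5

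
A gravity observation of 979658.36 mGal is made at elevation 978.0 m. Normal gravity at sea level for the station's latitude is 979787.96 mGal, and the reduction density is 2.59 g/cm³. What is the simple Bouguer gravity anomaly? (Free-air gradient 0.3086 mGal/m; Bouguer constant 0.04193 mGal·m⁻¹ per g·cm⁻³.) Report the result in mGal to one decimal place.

66.0

Free-air correction = 0.3086 × 978.0 = 301.81 mGal
Free-air anomaly = 979658.36 − 979787.96 + (301.81) = 172.21 mGal
Bouguer slab correction = 0.04193 × 2.59 × 978.0 = 106.21 mGal
Simple Bouguer anomaly = 172.21 − (106.21) = 66.00 mGal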